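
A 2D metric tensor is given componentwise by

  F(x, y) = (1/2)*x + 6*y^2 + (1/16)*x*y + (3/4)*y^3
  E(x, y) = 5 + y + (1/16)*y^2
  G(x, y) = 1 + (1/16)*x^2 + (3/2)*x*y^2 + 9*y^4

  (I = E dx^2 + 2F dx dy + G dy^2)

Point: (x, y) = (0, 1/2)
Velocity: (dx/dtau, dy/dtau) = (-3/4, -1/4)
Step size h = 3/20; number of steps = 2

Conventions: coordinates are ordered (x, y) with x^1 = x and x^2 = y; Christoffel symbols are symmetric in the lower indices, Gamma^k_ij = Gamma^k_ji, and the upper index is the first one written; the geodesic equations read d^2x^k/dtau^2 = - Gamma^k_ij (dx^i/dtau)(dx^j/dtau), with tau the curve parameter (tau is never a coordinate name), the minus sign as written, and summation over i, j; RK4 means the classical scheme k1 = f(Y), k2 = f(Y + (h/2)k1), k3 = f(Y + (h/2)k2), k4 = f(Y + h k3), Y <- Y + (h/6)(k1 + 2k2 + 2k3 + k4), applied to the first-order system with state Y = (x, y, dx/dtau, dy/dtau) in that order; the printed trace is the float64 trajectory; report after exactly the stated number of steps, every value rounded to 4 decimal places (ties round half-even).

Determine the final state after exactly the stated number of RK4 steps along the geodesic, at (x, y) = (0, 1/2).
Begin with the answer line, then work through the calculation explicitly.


Answer: x = -0.2295, y = 0.4236, dx/dtau = -0.7800, dy/dtau = -0.2587

f(Y) = (dx/dtau, dy/dtau, -Gamma^x_ij Y'^i Y'^j, -Gamma^y_ij Y'^i Y'^j) with the Gammas evaluated at the stage position; h = 0.150000; intermediate values shown to 6 dp
step 0: x = 0.0000, y = 0.5000, dx/dtau = -0.7500, dy/dtau = -0.2500
step 1:
  k1: at (x, y) = (0.000000, 0.500000), (dx/dtau, dy/dtau) = (-0.750000, -0.250000); Gamma_xxx = 0.000000, Gamma_xxy = 0.087404, Gamma_xyy = 1.048843, Gamma_yxx = 0.000000, Gamma_yxy = 0.030848, Gamma_yyy = 0.370180; k1 = (-0.750000, -0.250000, -0.098329, -0.034704)
  k2: at (x, y) = (-0.056250, 0.481250), (dx/dtau, dy/dtau) = (-0.757375, -0.252603); Gamma_xxx = 0.000000, Gamma_xxy = 0.088952, Gamma_xyy = 1.027398, Gamma_yxx = 0.000000, Gamma_yxy = 0.028559, Gamma_yyy = 0.329854; k2 = (-0.757375, -0.252603, -0.099592, -0.031975)
  k3: at (x, y) = (-0.056803, 0.481055), (dx/dtau, dy/dtau) = (-0.757469, -0.252398); Gamma_xxx = 0.000000, Gamma_xxy = 0.088967, Gamma_xyy = 1.027158, Gamma_yxx = 0.000000, Gamma_yxy = 0.028535, Gamma_yyy = 0.329444; k3 = (-0.757469, -0.252398, -0.099453, -0.031898)
  k4: at (x, y) = (-0.113620, 0.462140), (dx/dtau, dy/dtau) = (-0.764918, -0.254785); Gamma_xxx = 0.000000, Gamma_xxy = 0.090401, Gamma_xyy = 1.002671, Gamma_yxx = 0.000000, Gamma_yxy = 0.026165, Gamma_yyy = 0.290211; k4 = (-0.764918, -0.254785, -0.100325, -0.029038)
  Y <- Y + (h/6)(k1 + 2k2 + 2k3 + k4): x = -0.1136, y = 0.4621, dx/dtau = -0.7649, dy/dtau = -0.2548
step 2:
  k1: at (x, y) = (-0.113615, 0.462130), (dx/dtau, dy/dtau) = (-0.764919, -0.254787); Gamma_xxx = 0.000000, Gamma_xxy = 0.090402, Gamma_xyy = 1.002655, Gamma_yxx = 0.000000, Gamma_yxy = 0.026165, Gamma_yyy = 0.290194; k1 = (-0.764919, -0.254787, -0.100326, -0.029037)
  k2: at (x, y) = (-0.170984, 0.443021), (dx/dtau, dy/dtau) = (-0.772443, -0.256965); Gamma_xxx = 0.000000, Gamma_xxy = 0.091717, Gamma_xyy = 0.975179, Gamma_yxx = 0.000000, Gamma_yxy = 0.023727, Gamma_yyy = 0.252281; k2 = (-0.772443, -0.256965, -0.100802, -0.026078)
  k3: at (x, y) = (-0.171548, 0.442858), (dx/dtau, dy/dtau) = (-0.772479, -0.256743); Gamma_xxx = 0.000000, Gamma_xxy = 0.091728, Gamma_xyy = 0.974936, Gamma_yxx = 0.000000, Gamma_yxy = 0.023706, Gamma_yyy = 0.251957; k3 = (-0.772479, -0.256743, -0.100649, -0.026011)
  k4: at (x, y) = (-0.229487, 0.423619), (dx/dtau, dy/dtau) = (-0.780016, -0.258689); Gamma_xxx = 0.000000, Gamma_xxy = 0.092915, Gamma_xyy = 0.944658, Gamma_yxx = 0.000000, Gamma_yxy = 0.021222, Gamma_yyy = 0.215759; k4 = (-0.780016, -0.258689, -0.100714, -0.023003)
  Y <- Y + (h/6)(k1 + 2k2 + 2k3 + k4): x = -0.2295, y = 0.4236, dx/dtau = -0.7800, dy/dtau = -0.2587


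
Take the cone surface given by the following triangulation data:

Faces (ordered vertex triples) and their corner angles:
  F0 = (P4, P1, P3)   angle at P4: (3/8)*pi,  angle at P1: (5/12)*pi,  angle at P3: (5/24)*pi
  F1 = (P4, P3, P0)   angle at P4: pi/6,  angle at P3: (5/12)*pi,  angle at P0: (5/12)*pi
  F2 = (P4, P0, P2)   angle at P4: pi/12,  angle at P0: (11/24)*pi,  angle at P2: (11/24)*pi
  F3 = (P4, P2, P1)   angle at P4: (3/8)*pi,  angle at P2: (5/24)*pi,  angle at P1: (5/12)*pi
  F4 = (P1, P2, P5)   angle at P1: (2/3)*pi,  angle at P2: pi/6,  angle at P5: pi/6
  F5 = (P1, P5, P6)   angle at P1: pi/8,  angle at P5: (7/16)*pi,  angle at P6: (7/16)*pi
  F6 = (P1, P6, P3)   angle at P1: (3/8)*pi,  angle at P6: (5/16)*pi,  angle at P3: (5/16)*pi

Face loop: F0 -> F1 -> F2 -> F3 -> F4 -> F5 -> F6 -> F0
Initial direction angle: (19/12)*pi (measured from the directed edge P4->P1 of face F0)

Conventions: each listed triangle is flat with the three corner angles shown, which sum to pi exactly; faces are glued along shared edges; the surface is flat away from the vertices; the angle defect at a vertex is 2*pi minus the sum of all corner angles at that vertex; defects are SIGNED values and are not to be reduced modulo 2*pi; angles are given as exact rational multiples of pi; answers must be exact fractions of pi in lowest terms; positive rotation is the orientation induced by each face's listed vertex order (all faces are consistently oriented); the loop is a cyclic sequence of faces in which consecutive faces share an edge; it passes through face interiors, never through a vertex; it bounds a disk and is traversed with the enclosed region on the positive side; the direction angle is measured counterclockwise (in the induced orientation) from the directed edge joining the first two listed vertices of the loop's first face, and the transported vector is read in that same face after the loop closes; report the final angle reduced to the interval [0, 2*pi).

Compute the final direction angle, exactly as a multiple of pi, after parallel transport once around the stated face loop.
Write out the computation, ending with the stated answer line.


enclosed vertex P1: corner angles sum to 2*pi, defect = 2*pi - 2*pi = 0
enclosed vertex P4: corner angles sum to pi, defect = 2*pi - pi = pi
the rotation equals the total enclosed defect, so the final angle is initial + defects (mod 2*pi)
final angle = (19/12)*pi + pi = (7/12)*pi (mod 2*pi)

Answer: final direction angle = (7/12)*pi


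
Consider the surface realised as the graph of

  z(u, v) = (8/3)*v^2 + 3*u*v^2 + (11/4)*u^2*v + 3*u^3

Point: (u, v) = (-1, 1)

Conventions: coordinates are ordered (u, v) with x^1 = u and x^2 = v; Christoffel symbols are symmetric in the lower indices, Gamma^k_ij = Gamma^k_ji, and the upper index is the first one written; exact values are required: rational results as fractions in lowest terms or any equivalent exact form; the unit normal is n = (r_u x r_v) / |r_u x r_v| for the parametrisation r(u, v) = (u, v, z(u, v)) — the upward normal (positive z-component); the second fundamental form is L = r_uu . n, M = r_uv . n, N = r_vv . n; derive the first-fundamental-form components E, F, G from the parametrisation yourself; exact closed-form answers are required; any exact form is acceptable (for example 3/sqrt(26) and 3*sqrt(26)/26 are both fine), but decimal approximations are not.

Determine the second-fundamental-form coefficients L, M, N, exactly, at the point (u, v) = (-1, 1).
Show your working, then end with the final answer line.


z_u = 13/2, z_v = 25/12, z_uu = -25/2, z_uv = 1/2, z_vv = -2/3
E = 173/4, F = 325/24, G = 769/144; answer radicand W^2 = 6853/144
unnormalised second-form numerators: l = -25/2, m = 1/2, n = -2/3; L = l/sqrt(6853/144), and similarly M = m/sqrt(W^2), N = n/sqrt(W^2)

Answer: L = -150*sqrt(6853)/6853, M = 6*sqrt(6853)/6853, N = -8*sqrt(6853)/6853


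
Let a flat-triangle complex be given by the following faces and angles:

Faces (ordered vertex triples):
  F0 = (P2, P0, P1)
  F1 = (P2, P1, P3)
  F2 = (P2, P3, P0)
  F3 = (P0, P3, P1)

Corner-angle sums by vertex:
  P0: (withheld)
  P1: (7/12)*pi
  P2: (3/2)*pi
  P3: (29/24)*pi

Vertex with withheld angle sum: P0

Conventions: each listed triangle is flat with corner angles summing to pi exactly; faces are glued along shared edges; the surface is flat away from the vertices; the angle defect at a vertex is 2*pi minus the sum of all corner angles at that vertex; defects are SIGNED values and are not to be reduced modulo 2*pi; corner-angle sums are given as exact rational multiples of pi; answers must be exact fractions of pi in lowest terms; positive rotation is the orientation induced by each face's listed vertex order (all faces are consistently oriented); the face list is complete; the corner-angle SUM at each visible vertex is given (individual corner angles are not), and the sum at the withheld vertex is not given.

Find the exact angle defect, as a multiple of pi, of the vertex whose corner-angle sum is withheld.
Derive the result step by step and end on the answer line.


V = 4, E = 6, F = 4; chi = V - E + F = 2
Gauss-Bonnet: total defect = 2*pi*chi = 4*pi; visible defects sum to (65/24)*pi

Answer: defect(P0) = (31/24)*pi


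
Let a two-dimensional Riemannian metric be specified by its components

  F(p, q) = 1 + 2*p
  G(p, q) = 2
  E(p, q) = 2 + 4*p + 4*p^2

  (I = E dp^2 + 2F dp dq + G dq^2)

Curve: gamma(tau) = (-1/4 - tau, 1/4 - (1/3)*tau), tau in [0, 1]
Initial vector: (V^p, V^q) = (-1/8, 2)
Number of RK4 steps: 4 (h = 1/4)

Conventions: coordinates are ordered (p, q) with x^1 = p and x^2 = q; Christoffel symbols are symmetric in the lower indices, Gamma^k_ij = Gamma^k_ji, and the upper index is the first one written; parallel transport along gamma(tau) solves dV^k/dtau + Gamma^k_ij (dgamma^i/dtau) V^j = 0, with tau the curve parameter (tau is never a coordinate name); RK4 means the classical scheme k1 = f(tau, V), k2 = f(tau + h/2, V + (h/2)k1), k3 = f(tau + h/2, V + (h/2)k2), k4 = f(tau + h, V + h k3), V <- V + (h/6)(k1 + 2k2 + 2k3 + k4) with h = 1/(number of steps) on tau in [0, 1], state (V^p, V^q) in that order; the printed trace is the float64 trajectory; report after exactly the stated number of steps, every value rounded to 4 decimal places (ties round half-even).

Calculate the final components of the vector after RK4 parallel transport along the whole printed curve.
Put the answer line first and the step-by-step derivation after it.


Answer: V^p = -0.0909, V^q = 1.9005

gamma'(tau) = (-1, -1/3); f(tau, V)^k = -Gamma^k_ij(gamma(tau)) gamma'^i(tau) V^j; h = 1/4; intermediate values shown to 6 dp
curve data and Christoffel symbols at the stage parameters:
  tau = 0.000000: gamma = (-0.250000, 0.250000), gamma' = (-1.000000, -0.333333); Gamma_ppp = 0.444444, Gamma_ppq = 0.000000, Gamma_pqq = 0.000000, Gamma_qpp = 0.888889, Gamma_qpq = 0.000000, Gamma_qqq = 0.000000
  tau = 0.125000: gamma = (-0.375000, 0.208333), gamma' = (-1.000000, -0.333333); Gamma_ppp = 0.242424, Gamma_ppq = 0.000000, Gamma_pqq = 0.000000, Gamma_qpp = 0.969697, Gamma_qpq = 0.000000, Gamma_qqq = 0.000000
  tau = 0.250000: gamma = (-0.500000, 0.166667), gamma' = (-1.000000, -0.333333); Gamma_ppp = 0.000000, Gamma_ppq = 0.000000, Gamma_pqq = 0.000000, Gamma_qpp = 1.000000, Gamma_qpq = 0.000000, Gamma_qqq = 0.000000
  tau = 0.375000: gamma = (-0.625000, 0.125000), gamma' = (-1.000000, -0.333333); Gamma_ppp = -0.242424, Gamma_ppq = 0.000000, Gamma_pqq = 0.000000, Gamma_qpp = 0.969697, Gamma_qpq = 0.000000, Gamma_qqq = 0.000000
  tau = 0.500000: gamma = (-0.750000, 0.083333), gamma' = (-1.000000, -0.333333); Gamma_ppp = -0.444444, Gamma_ppq = 0.000000, Gamma_pqq = 0.000000, Gamma_qpp = 0.888889, Gamma_qpq = 0.000000, Gamma_qqq = 0.000000
  tau = 0.625000: gamma = (-0.875000, 0.041667), gamma' = (-1.000000, -0.333333); Gamma_ppp = -0.585366, Gamma_ppq = 0.000000, Gamma_pqq = 0.000000, Gamma_qpp = 0.780488, Gamma_qpq = 0.000000, Gamma_qqq = 0.000000
  tau = 0.750000: gamma = (-1.000000, 0.000000), gamma' = (-1.000000, -0.333333); Gamma_ppp = -0.666667, Gamma_ppq = 0.000000, Gamma_pqq = 0.000000, Gamma_qpp = 0.666667, Gamma_qpq = 0.000000, Gamma_qqq = 0.000000
  tau = 0.875000: gamma = (-1.125000, -0.041667), gamma' = (-1.000000, -0.333333); Gamma_ppp = -0.701754, Gamma_ppq = 0.000000, Gamma_pqq = 0.000000, Gamma_qpp = 0.561404, Gamma_qpq = 0.000000, Gamma_qqq = 0.000000
  tau = 1.000000: gamma = (-1.250000, -0.083333), gamma' = (-1.000000, -0.333333); Gamma_ppp = -0.705882, Gamma_ppq = 0.000000, Gamma_pqq = 0.000000, Gamma_qpp = 0.470588, Gamma_qpq = 0.000000, Gamma_qqq = 0.000000
step 0: V^p = -0.1250, V^q = 2.0000
step 1: k1 = (-0.055556, -0.111111), k2 = (-0.031987, -0.127946), k3 = (-0.031272, -0.125089), k4 = (0.000000, -0.132818); V <- V + (h/6)(k1 + 2k2 + 2k3 + k4): V^p = -0.1326, V^q = 1.9688
step 2: k1 = (0.000000, -0.132586), k2 = (0.032142, -0.128569), k3 = (0.031168, -0.124673), k4 = (0.055464, -0.110928); V <- V + (h/6)(k1 + 2k2 + 2k3 + k4): V^p = -0.1250, V^q = 1.9375
step 3: k1 = (0.055555, -0.111111), k2 = (0.069105, -0.092141), k3 = (0.068114, -0.090819), k4 = (0.071981, -0.071981); V <- V + (h/6)(k1 + 2k2 + 2k3 + k4): V^p = -0.1083, V^q = 1.9146
step 4: k1 = (0.072167, -0.072167), k2 = (0.069635, -0.055708), k3 = (0.069857, -0.055886), k4 = (0.064084, -0.042723); V <- V + (h/6)(k1 + 2k2 + 2k3 + k4): V^p = -0.0909, V^q = 1.9005


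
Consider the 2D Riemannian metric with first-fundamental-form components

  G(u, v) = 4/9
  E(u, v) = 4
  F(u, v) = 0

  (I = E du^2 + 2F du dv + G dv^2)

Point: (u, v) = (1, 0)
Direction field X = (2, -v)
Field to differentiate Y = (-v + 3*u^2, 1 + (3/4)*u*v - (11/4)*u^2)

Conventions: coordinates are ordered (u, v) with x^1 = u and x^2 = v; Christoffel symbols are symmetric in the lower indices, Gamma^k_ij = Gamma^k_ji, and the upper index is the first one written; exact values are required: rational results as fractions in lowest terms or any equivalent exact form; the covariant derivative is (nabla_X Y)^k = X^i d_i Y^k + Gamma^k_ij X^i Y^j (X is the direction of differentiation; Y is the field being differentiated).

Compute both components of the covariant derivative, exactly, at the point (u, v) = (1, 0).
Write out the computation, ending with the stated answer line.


E = 4, F = 0, G = 4/9 at the point
E_u = 0, E_v = 0, F_u = 0, F_v = 0, G_u = 0, G_v = 0
EG - F^2 = 16/9;  g^inv = (9/16) * [[4/9, 0], [0, 4]]
first-kind symbols [ij,l] = (1/2)(d_i g_jl + d_j g_il - d_l g_ij): [uu,u] = E_u/2 = 0, [uu,v] = F_u - E_v/2 = 0, [uv,u] = E_v/2 = 0, [uv,v] = G_u/2 = 0, [vv,u] = F_v - G_u/2 = 0, [vv,v] = G_v/2 = 0
Gamma^u_ij = (G*[ij,u] - F*[ij,v])/(EG - F^2), Gamma^v_ij = (E*[ij,v] - F*[ij,u])/(EG - F^2)
Gamma_uuu = 0, Gamma_uuv = 0, Gamma_uvv = 0, Gamma_vuu = 0, Gamma_vuv = 0, Gamma_vvv = 0
X = (2, 0), Y = (3, -7/4) at the point

Answer: (nabla_X Y)^u = 12, (nabla_X Y)^v = -11


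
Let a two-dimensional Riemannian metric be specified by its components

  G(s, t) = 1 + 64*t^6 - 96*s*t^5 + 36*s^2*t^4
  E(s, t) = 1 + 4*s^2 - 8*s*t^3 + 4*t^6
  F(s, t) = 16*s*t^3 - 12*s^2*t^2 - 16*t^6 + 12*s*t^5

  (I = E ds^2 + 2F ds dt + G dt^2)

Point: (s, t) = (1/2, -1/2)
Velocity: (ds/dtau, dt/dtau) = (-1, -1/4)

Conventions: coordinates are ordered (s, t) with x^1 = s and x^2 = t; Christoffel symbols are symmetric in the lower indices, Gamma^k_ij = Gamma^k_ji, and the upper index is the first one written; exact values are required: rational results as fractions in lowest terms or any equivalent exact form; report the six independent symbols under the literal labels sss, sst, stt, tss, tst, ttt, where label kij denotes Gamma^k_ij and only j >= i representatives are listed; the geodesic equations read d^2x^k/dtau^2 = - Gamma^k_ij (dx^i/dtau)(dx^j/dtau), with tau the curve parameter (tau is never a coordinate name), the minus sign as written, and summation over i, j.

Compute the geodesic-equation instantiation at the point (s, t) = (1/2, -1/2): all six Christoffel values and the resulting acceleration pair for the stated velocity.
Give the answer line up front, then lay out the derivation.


Answer: Gamma_sss = 4/9, Gamma_sst = -1/3, Gamma_stt = 2, Gamma_tss = -28/45, Gamma_tst = 7/15, Gamma_ttt = -14/5; accelerations (d^2s/dtau^2, d^2t/dtau^2) = (-29/72, 203/360)

E = 41/16, F = -35/16, G = 65/16 at the point
E_s = 5, E_t = -15/4, F_s = -43/8, F_t = 111/8, G_s = 21/4, G_t = -63/2
EG - F^2 = 45/8;  g^inv = (8/45) * [[65/16, 35/16], [35/16, 41/16]]
first-kind symbols [ij,l] = (1/2)(d_i g_jl + d_j g_il - d_l g_ij): [ss,s] = E_s/2 = 5/2, [ss,t] = F_s - E_t/2 = -7/2, [st,s] = E_t/2 = -15/8, [st,t] = G_s/2 = 21/8, [tt,s] = F_t - G_s/2 = 45/4, [tt,t] = G_t/2 = -63/4
Gamma^s_ij = (G*[ij,s] - F*[ij,t])/(EG - F^2), Gamma^t_ij = (E*[ij,t] - F*[ij,s])/(EG - F^2)
Gamma_sss = 4/9, Gamma_sst = -1/3, Gamma_stt = 2, Gamma_tss = -28/45, Gamma_tst = 7/15, Gamma_ttt = -14/5
d^2s/dtau^2 = -(Gamma_sss*(-1)^2 + 2*Gamma_sst*(-1)*(-1/4) + Gamma_stt*(-1/4)^2) = -29/72
d^2t/dtau^2 = -(Gamma_tss*(-1)^2 + 2*Gamma_tst*(-1)*(-1/4) + Gamma_ttt*(-1/4)^2) = 203/360


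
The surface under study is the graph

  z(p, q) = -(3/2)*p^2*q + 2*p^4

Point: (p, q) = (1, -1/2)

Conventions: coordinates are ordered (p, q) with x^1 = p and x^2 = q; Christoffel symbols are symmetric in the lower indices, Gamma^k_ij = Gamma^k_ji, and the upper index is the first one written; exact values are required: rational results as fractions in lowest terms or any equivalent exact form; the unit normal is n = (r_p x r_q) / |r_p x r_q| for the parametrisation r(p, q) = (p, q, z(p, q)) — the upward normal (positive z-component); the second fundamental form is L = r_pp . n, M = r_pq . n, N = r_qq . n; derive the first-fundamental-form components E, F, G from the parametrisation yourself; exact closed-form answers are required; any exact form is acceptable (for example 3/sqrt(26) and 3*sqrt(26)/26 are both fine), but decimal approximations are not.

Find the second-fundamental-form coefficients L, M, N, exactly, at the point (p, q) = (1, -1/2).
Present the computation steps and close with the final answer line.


z_p = 19/2, z_q = -3/2, z_pp = 51/2, z_pq = -3, z_qq = 0
E = 365/4, F = -57/4, G = 13/4; answer radicand W^2 = 187/2
unnormalised second-form numerators: l = 51/2, m = -3, n = 0; L = l/sqrt(187/2), and similarly M = m/sqrt(W^2), N = n/sqrt(W^2)

Answer: L = 3*sqrt(374)/22, M = -3*sqrt(374)/187, N = 0


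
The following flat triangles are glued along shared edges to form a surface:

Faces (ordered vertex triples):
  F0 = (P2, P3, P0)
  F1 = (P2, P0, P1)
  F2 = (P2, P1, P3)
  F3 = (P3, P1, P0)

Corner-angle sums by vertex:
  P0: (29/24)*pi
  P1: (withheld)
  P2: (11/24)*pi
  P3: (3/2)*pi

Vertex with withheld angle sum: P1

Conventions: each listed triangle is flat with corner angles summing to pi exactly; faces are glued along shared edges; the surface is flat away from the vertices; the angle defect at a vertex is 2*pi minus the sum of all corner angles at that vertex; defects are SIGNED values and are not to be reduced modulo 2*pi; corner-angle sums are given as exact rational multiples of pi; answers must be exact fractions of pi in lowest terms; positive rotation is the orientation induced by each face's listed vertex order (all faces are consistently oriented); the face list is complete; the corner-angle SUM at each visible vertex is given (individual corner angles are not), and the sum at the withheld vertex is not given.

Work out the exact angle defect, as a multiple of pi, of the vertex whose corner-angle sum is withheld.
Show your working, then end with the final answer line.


V = 4, E = 6, F = 4; chi = V - E + F = 2
Gauss-Bonnet: total defect = 2*pi*chi = 4*pi; visible defects sum to (17/6)*pi

Answer: defect(P1) = (7/6)*pi


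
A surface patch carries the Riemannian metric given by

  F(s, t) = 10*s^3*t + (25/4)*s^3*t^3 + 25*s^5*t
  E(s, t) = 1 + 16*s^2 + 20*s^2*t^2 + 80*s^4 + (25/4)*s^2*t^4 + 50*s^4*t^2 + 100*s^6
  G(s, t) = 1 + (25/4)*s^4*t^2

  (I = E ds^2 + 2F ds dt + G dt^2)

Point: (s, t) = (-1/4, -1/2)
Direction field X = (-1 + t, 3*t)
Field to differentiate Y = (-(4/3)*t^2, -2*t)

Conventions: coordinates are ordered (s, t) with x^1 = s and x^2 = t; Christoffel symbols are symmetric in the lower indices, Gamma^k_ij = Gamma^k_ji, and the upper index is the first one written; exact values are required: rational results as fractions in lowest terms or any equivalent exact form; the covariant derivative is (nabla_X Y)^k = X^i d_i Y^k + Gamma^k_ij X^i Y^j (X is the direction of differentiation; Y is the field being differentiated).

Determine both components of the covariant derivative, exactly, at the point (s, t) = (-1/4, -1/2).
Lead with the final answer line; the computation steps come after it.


Answer: (nabla_X Y)^s = -35206/11177, (nabla_X Y)^t = 32766/11177

E = 697/256, F = 105/1024, G = 4121/4096 at the point
E_s = -273/16, E_t = -105/64, F_s = -85/64, F_t = -65/256, G_s = -25/256, G_t = -25/1024
EG - F^2 = 11177/4096;  g^inv = (4096/11177) * [[4121/4096, -105/1024], [-105/1024, 697/256]]
first-kind symbols [ij,l] = (1/2)(d_i g_jl + d_j g_il - d_l g_ij): [ss,s] = E_s/2 = -273/32, [ss,t] = F_s - E_t/2 = -65/128, [st,s] = E_t/2 = -105/128, [st,t] = G_s/2 = -25/512, [tt,s] = F_t - G_s/2 = -105/512, [tt,t] = G_t/2 = -25/2048
Gamma^s_ij = (G*[ij,s] - F*[ij,t])/(EG - F^2), Gamma^t_ij = (E*[ij,t] - F*[ij,s])/(EG - F^2)
Gamma_sss = -34944/11177, Gamma_sst = -3360/11177, Gamma_stt = -840/11177, Gamma_tss = -2080/11177, Gamma_tst = -200/11177, Gamma_ttt = -50/11177
X = (-3/2, -3/2), Y = (-1/3, 1) at the point


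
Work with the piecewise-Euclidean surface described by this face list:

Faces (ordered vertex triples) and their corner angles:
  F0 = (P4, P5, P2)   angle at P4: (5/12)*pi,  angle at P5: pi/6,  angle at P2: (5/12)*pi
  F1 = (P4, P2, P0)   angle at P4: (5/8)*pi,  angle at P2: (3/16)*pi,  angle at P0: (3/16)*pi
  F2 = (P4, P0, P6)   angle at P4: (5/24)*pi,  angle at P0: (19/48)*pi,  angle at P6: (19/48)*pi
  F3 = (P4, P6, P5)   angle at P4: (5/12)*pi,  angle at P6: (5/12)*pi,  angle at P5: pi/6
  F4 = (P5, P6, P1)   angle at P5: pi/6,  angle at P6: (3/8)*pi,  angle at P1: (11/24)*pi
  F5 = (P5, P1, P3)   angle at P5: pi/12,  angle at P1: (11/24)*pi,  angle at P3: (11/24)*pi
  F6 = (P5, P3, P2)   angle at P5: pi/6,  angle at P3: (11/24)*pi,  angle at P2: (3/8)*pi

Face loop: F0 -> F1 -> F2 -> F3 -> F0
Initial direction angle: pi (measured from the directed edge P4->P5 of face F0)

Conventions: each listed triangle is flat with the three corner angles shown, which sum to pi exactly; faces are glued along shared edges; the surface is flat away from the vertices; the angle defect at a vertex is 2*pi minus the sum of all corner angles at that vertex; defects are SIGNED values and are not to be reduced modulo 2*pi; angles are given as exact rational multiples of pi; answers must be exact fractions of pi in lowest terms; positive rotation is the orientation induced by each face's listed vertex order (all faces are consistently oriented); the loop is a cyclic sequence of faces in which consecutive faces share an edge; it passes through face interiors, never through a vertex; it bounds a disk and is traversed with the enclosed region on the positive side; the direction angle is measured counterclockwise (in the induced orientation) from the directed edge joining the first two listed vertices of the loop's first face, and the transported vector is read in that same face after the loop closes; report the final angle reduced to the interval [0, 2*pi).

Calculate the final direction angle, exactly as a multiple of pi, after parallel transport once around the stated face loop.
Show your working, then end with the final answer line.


enclosed vertex P4: corner angles sum to (5/3)*pi, defect = 2*pi - (5/3)*pi = pi/3
transport around the loop rotates by the sum of enclosed defects; add to the initial angle mod 2*pi
final angle = pi + pi/3 = (4/3)*pi (mod 2*pi)

Answer: final direction angle = (4/3)*pi


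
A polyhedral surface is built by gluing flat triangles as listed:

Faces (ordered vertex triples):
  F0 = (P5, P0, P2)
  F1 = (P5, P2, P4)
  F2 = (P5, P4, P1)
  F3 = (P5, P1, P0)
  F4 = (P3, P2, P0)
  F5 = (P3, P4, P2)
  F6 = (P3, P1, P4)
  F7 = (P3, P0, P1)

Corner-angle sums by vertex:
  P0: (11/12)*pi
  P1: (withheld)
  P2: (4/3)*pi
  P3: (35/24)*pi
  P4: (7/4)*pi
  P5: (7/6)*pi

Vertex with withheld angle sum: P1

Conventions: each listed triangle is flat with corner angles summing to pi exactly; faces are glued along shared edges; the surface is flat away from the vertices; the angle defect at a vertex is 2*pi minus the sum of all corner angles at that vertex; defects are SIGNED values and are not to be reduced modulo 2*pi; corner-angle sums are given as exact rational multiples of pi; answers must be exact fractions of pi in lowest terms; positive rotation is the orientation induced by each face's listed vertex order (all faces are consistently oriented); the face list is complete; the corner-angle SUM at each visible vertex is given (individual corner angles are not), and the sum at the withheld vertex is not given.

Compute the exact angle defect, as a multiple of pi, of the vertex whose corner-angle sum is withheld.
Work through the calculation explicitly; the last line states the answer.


V = 6, E = 12, F = 8; chi = V - E + F = 2
Gauss-Bonnet: total defect = 2*pi*chi = 4*pi; visible defects sum to (27/8)*pi

Answer: defect(P1) = (5/8)*pi


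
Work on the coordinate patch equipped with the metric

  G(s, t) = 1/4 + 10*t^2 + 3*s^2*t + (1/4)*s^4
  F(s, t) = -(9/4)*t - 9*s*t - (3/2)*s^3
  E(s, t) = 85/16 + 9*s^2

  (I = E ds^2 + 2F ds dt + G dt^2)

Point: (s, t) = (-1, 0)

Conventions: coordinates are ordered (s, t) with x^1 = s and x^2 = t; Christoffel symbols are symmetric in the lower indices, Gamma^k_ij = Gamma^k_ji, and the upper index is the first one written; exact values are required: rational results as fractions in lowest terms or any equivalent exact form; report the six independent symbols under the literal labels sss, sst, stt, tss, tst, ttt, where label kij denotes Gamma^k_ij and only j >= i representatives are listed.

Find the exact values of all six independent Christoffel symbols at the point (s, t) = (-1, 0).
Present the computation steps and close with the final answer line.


E = 229/16, F = 3/2, G = 1/2 at the point
E_s = -18, E_t = 0, F_s = -9/2, F_t = 27/4, G_s = -1, G_t = 3
EG - F^2 = 157/32;  g^inv = (32/157) * [[1/2, -3/2], [-3/2, 229/16]]
first-kind symbols [ij,l] = (1/2)(d_i g_jl + d_j g_il - d_l g_ij): [ss,s] = E_s/2 = -9, [ss,t] = F_s - E_t/2 = -9/2, [st,s] = E_t/2 = 0, [st,t] = G_s/2 = -1/2, [tt,s] = F_t - G_s/2 = 29/4, [tt,t] = G_t/2 = 3/2
Gamma^s_ij = (G*[ij,s] - F*[ij,t])/(EG - F^2), Gamma^t_ij = (E*[ij,t] - F*[ij,s])/(EG - F^2)

Answer: Gamma_sss = 72/157, Gamma_sst = 24/157, Gamma_stt = 44/157, Gamma_tss = -1629/157, Gamma_tst = -229/157, Gamma_ttt = 339/157


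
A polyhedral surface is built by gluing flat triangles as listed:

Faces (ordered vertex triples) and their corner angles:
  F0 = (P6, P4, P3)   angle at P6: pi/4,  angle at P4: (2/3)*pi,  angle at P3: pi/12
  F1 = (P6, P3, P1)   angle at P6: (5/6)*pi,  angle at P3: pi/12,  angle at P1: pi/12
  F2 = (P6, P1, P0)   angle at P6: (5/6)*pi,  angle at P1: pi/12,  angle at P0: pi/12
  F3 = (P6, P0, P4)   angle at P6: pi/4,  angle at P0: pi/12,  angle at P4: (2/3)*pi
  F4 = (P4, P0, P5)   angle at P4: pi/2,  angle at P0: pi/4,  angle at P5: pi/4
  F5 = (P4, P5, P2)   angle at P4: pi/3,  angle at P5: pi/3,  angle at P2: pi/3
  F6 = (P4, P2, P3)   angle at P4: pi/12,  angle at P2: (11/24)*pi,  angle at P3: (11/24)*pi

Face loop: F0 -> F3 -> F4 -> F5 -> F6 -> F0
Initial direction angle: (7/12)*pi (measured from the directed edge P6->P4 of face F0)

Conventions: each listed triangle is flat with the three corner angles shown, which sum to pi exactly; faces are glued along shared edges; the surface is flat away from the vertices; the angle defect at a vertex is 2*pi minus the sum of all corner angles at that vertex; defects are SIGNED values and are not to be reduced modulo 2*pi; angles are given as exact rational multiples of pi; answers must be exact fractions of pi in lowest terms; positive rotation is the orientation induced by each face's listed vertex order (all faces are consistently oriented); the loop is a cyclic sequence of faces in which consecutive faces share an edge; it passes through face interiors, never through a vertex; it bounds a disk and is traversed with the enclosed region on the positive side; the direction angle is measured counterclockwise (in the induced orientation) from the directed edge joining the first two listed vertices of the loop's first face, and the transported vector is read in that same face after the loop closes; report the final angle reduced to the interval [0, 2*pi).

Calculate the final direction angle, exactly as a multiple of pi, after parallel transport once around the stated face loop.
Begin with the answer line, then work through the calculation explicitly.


Answer: final direction angle = pi/3

enclosed vertex P4: corner angles sum to (9/4)*pi, defect = 2*pi - (9/4)*pi = -pi/4
transport around the loop rotates by the sum of enclosed defects; add to the initial angle mod 2*pi
final angle = (7/12)*pi - pi/4 = pi/3 (mod 2*pi)


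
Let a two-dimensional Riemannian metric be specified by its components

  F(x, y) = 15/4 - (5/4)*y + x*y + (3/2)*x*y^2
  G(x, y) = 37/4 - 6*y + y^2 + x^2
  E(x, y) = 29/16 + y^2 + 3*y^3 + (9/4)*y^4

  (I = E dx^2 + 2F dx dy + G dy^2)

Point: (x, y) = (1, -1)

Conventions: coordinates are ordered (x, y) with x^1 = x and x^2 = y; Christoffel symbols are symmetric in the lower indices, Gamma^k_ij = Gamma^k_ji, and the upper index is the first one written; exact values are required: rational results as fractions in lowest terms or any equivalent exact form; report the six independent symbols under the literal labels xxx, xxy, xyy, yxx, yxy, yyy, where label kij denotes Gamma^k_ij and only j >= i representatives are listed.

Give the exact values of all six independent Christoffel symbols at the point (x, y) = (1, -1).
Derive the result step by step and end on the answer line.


E = 33/16, F = 11/2, G = 69/4 at the point
E_x = 0, E_y = -2, F_x = 1/2, F_y = -13/4, G_x = 2, G_y = -8
EG - F^2 = 341/64;  g^inv = (64/341) * [[69/4, -11/2], [-11/2, 33/16]]
first-kind symbols [ij,l] = (1/2)(d_i g_jl + d_j g_il - d_l g_ij): [xx,x] = E_x/2 = 0, [xx,y] = F_x - E_y/2 = 3/2, [xy,x] = E_y/2 = -1, [xy,y] = G_x/2 = 1, [yy,x] = F_y - G_x/2 = -17/4, [yy,y] = G_y/2 = -4
Gamma^x_ij = (G*[ij,x] - F*[ij,y])/(EG - F^2), Gamma^y_ij = (E*[ij,y] - F*[ij,x])/(EG - F^2)

Answer: Gamma_xxx = -48/31, Gamma_xxy = -1456/341, Gamma_xyy = -3284/341, Gamma_yxx = 18/31, Gamma_yxy = 44/31, Gamma_yyy = 88/31


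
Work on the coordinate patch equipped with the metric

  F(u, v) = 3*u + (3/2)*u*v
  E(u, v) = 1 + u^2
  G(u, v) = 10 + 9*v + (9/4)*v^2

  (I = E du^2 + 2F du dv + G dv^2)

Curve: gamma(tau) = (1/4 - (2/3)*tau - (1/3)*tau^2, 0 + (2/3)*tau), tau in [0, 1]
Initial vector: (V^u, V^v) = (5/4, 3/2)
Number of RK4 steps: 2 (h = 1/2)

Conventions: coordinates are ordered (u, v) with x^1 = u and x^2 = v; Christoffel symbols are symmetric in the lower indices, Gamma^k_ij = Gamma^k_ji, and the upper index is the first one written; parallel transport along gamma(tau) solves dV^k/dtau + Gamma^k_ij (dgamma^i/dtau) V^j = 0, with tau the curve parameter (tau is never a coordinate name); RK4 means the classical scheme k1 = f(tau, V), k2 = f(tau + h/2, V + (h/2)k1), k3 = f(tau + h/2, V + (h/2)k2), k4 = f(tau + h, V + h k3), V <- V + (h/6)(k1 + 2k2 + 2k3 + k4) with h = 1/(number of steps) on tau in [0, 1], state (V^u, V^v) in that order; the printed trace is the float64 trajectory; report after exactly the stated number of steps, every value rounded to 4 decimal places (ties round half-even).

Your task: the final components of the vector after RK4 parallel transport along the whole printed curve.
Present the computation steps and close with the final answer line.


gamma'(tau) = (-2/3 - (2/3)*tau, 2/3); f(tau, V)^k = -Gamma^k_ij(gamma(tau)) gamma'^i(tau) V^j; h = 1/2; intermediate values shown to 6 dp
curve data and Christoffel symbols at the stage parameters:
  tau = 0.000000: gamma = (0.250000, 0.000000), gamma' = (-0.666667, 0.666667); Gamma_uuu = 0.024845, Gamma_uuv = 0.000000, Gamma_uvv = 0.037267, Gamma_vuu = 0.298137, Gamma_vuv = 0.000000, Gamma_vvv = 0.447205
  tau = 0.250000: gamma = (0.062500, 0.166667), gamma' = (-0.833333, 0.666667); Gamma_uuu = 0.005404, Gamma_uuv = 0.000000, Gamma_uvv = 0.008105, Gamma_vuu = 0.280986, Gamma_vuv = 0.000000, Gamma_vvv = 0.421479
  tau = 0.500000: gamma = (-0.166667, 0.333333), gamma' = (-1.000000, 0.666667); Gamma_uuu = -0.012552, Gamma_uuv = 0.000000, Gamma_uvv = -0.018828, Gamma_vuu = 0.263598, Gamma_vuv = 0.000000, Gamma_vvv = 0.395397
  tau = 0.750000: gamma = (-0.437500, 0.500000), gamma' = (-1.166667, 0.666667); Gamma_uuu = -0.028681, Gamma_uuv = 0.000000, Gamma_uvv = -0.043022, Gamma_vuu = 0.245839, Gamma_vuv = 0.000000, Gamma_vvv = 0.368758
  tau = 1.000000: gamma = (-0.750000, 0.666667), gamma' = (-1.333333, 0.666667); Gamma_uuu = -0.042705, Gamma_uuv = 0.000000, Gamma_uvv = -0.064057, Gamma_vuu = 0.227758, Gamma_vuv = 0.000000, Gamma_vvv = 0.341637
step 0: V^u = 1.2500, V^v = 1.5000
step 1: k1 = (-0.016563, -0.198758), k2 = (-0.002227, -0.115793), k3 = (-0.002323, -0.120782), k4 = (0.002395, -0.050287); V <- V + (h/6)(k1 + 2k2 + 2k3 + k4): V^u = 1.2481, V^v = 1.4398
step 2: k1 = (0.002407, -0.050547), k2 = (-0.000849, 0.007275), k3 = (-0.000407, 0.003488), k4 = (-0.009491, 0.050619); V <- V + (h/6)(k1 + 2k2 + 2k3 + k4): V^u = 1.2473, V^v = 1.4416

Answer: V^u = 1.2473, V^v = 1.4416


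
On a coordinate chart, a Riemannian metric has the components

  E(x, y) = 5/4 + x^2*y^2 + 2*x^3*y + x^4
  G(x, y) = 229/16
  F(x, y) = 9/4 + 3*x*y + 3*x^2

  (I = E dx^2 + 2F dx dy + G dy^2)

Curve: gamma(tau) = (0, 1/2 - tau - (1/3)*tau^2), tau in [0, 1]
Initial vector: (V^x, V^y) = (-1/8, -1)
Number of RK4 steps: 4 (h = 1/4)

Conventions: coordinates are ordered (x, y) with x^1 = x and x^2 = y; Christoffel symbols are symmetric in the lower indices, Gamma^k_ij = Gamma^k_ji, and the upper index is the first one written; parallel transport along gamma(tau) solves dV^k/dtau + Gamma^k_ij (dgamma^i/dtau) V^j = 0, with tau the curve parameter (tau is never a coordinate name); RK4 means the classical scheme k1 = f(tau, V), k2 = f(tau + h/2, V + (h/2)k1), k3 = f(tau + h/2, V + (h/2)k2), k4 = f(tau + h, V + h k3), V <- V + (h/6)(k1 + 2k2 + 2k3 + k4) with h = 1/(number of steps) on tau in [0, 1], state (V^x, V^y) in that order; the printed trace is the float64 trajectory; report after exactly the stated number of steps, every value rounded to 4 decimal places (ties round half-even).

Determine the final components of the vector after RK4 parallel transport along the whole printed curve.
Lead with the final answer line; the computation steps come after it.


Answer: V^x = -0.1250, V^y = -1.0000

gamma'(tau) = (0, -1 - (2/3)*tau); f(tau, V)^k = -Gamma^k_ij(gamma(tau)) gamma'^i(tau) V^j; h = 1/4; intermediate values shown to 6 dp
curve data and Christoffel symbols at the stage parameters:
  tau = 0.000000: gamma = (0.000000, 0.500000), gamma' = (0.000000, -1.000000); Gamma_xxx = -0.263094, Gamma_xxy = 0.000000, Gamma_xyy = 0.000000, Gamma_yxx = 0.146163, Gamma_yxy = 0.000000, Gamma_yyy = 0.000000
  tau = 0.125000: gamma = (0.000000, 0.369792), gamma' = (0.000000, -1.083333); Gamma_xxx = -0.194580, Gamma_xxy = 0.000000, Gamma_xyy = 0.000000, Gamma_yxx = 0.108100, Gamma_yxy = 0.000000, Gamma_yyy = 0.000000
  tau = 0.250000: gamma = (0.000000, 0.229167), gamma' = (0.000000, -1.166667); Gamma_xxx = -0.120585, Gamma_xxy = 0.000000, Gamma_xyy = 0.000000, Gamma_yxx = 0.066991, Gamma_yxy = 0.000000, Gamma_yyy = 0.000000
  tau = 0.375000: gamma = (0.000000, 0.078125), gamma' = (0.000000, -1.250000); Gamma_xxx = -0.041108, Gamma_xxy = 0.000000, Gamma_xyy = 0.000000, Gamma_yxx = 0.022838, Gamma_yxy = 0.000000, Gamma_yyy = 0.000000
  tau = 0.500000: gamma = (0.000000, -0.083333), gamma' = (0.000000, -1.333333); Gamma_xxx = 0.043849, Gamma_xxy = 0.000000, Gamma_xyy = 0.000000, Gamma_yxx = -0.024361, Gamma_yxy = 0.000000, Gamma_yyy = 0.000000
  tau = 0.625000: gamma = (0.000000, -0.255208), gamma' = (0.000000, -1.416667); Gamma_xxx = 0.134287, Gamma_xxy = 0.000000, Gamma_xyy = 0.000000, Gamma_yxx = -0.074604, Gamma_yxy = 0.000000, Gamma_yyy = 0.000000
  tau = 0.750000: gamma = (0.000000, -0.437500), gamma' = (0.000000, -1.500000); Gamma_xxx = 0.230207, Gamma_xxy = 0.000000, Gamma_xyy = 0.000000, Gamma_yxx = -0.127893, Gamma_yxy = 0.000000, Gamma_yyy = 0.000000
  tau = 0.875000: gamma = (0.000000, -0.630208), gamma' = (0.000000, -1.583333); Gamma_xxx = 0.331608, Gamma_xxy = 0.000000, Gamma_xyy = 0.000000, Gamma_yxx = -0.184227, Gamma_yxy = 0.000000, Gamma_yyy = 0.000000
  tau = 1.000000: gamma = (0.000000, -0.833333), gamma' = (0.000000, -1.666667); Gamma_xxx = 0.438490, Gamma_xxy = 0.000000, Gamma_xyy = 0.000000, Gamma_yxx = -0.243605, Gamma_yxy = 0.000000, Gamma_yyy = 0.000000
step 0: V^x = -0.1250, V^y = -1.0000
step 1: k1 = (0.000000, 0.000000), k2 = (0.000000, 0.000000), k3 = (0.000000, 0.000000), k4 = (0.000000, 0.000000); V <- V + (h/6)(k1 + 2k2 + 2k3 + k4): V^x = -0.1250, V^y = -1.0000
step 2: k1 = (0.000000, 0.000000), k2 = (0.000000, 0.000000), k3 = (0.000000, 0.000000), k4 = (0.000000, 0.000000); V <- V + (h/6)(k1 + 2k2 + 2k3 + k4): V^x = -0.1250, V^y = -1.0000
step 3: k1 = (0.000000, 0.000000), k2 = (0.000000, 0.000000), k3 = (0.000000, 0.000000), k4 = (0.000000, 0.000000); V <- V + (h/6)(k1 + 2k2 + 2k3 + k4): V^x = -0.1250, V^y = -1.0000
step 4: k1 = (0.000000, 0.000000), k2 = (0.000000, 0.000000), k3 = (0.000000, 0.000000), k4 = (0.000000, 0.000000); V <- V + (h/6)(k1 + 2k2 + 2k3 + k4): V^x = -0.1250, V^y = -1.0000


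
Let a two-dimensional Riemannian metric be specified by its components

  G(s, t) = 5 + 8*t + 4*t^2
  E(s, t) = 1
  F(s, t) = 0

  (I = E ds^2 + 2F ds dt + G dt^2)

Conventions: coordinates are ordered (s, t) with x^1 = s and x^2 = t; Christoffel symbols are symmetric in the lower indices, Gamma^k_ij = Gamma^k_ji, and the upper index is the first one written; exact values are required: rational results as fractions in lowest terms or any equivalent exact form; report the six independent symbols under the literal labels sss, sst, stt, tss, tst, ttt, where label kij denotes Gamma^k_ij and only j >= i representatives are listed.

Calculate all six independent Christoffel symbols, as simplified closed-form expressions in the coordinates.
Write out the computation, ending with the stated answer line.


E = 1; F = 0; G = 5 + 8*t + 4*t^2
Gamma^k_ij = (1/2) g^{kl} (d_i g_jl + d_j g_il - d_l g_ij), with g^inv = (1/(EG-F^2)) [[G, -F], [-F, E]]
first partials: E_s = 0, E_t = 0, F_s = 0, F_t = 0, G_s = 0, G_t = 8 + 8*t
D = EG - F^2 = 5 + 8*t + 4*t^2
expanded: Gamma^s_ss = (G E_s - 2F F_s + F E_t)/(2D), Gamma^s_st = (G E_t - F G_s)/(2D), Gamma^s_tt = (2G F_t - G G_s - F G_t)/(2D), Gamma^t_ss = (2E F_s - E E_t - F E_s)/(2D), Gamma^t_st = (E G_s - F E_t)/(2D), Gamma^t_tt = (E G_t - 2F F_t + F G_s)/(2D); substitute and cancel common factors

Answer: Gamma_sss = 0, Gamma_sst = 0, Gamma_stt = 0, Gamma_tss = 0, Gamma_tst = 0, Gamma_ttt = (4*t + 4)/(4*t^2 + 8*t + 5)


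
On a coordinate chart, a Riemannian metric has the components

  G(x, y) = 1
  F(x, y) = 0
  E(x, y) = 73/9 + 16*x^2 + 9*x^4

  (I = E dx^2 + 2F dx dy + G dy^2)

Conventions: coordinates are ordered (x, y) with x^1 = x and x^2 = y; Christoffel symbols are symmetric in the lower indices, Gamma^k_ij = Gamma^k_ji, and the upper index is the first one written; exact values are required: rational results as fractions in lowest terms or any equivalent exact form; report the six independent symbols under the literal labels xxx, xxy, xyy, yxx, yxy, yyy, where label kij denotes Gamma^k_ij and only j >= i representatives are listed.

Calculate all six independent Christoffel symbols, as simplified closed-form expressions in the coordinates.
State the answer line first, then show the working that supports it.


Answer: Gamma_xxx = (162*x^3 + 144*x)/(81*x^4 + 144*x^2 + 73), Gamma_xxy = 0, Gamma_xyy = 0, Gamma_yxx = 0, Gamma_yxy = 0, Gamma_yyy = 0

E = 73/9 + 16*x^2 + 9*x^4; F = 0; G = 1
Gamma^k_ij = (1/2) g^{kl} (d_i g_jl + d_j g_il - d_l g_ij), with g^inv = (1/(EG-F^2)) [[G, -F], [-F, E]]
first partials: E_x = 32*x + 36*x^3, E_y = 0, F_x = 0, F_y = 0, G_x = 0, G_y = 0
D = EG - F^2 = 73/9 + 16*x^2 + 9*x^4
expanded: Gamma^x_xx = (G E_x - 2F F_x + F E_y)/(2D), Gamma^x_xy = (G E_y - F G_x)/(2D), Gamma^x_yy = (2G F_y - G G_x - F G_y)/(2D), Gamma^y_xx = (2E F_x - E E_y - F E_x)/(2D), Gamma^y_xy = (E G_x - F E_y)/(2D), Gamma^y_yy = (E G_y - 2F F_y + F G_x)/(2D); substitute and cancel common factors
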